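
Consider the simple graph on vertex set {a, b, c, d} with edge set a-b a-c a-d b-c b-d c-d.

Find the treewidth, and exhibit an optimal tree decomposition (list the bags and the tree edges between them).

With just one bag of size 4, the width is 4 − 1 = 3, so tw(G) ≤ 3. Conversely, {a, b, c, d} is a clique of size 4, and the vertices of any clique must share a bag in every tree decomposition; so some bag has ≥ 4 vertices and tw(G) ≥ 3. Hence tw(G) = 3 exactly.

Treewidth 3.
One optimal decomposition is:
Bags: B1 = {a, b, c, d}
Tree: (single bag)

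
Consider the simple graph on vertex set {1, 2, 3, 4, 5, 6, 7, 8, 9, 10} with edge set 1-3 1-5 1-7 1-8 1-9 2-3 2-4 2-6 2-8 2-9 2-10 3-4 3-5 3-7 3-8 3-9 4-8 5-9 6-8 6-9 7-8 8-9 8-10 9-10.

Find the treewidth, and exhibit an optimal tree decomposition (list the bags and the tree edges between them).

Treewidth 3.
One optimal decomposition is:
Bags: B1 = {2, 8, 9, 10}  B2 = {2, 3, 8, 9}  B3 = {1, 3, 8, 9}  B4 = {2, 3, 4, 8}  B5 = {1, 3, 7, 8}  B6 = {2, 6, 8, 9}  B7 = {1, 3, 5, 9}
Tree: B1–B2, B2–B3, B2–B4, B3–B5, B2–B6, B3–B7

Every bag has size at most 4, so the width is 4 − 1 = 3 and tw(G) ≤ 3. On the other hand G contains the 4-clique {1, 3, 8, 9}. A clique must lie in a single bag of any decomposition, so no decomposition can have width below 3. Hence tw(G) = 3 exactly.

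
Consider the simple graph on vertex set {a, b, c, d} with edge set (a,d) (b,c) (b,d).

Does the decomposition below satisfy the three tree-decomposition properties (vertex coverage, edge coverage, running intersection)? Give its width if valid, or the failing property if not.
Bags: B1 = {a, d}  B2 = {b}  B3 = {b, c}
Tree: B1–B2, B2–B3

A tree decomposition must satisfy three properties: every vertex lies in some bag; for every edge, both endpoints lie together in some bag; and for every vertex, the bags containing it form a connected subtree. Here edge (d,b) lies in no bag, so the decomposition is invalid.

No — edge (d,b) lies in no bag.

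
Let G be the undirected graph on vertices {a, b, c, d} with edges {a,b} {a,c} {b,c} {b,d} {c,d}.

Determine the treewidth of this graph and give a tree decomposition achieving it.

The largest bag has 3 vertices, giving width 2; this decomposition certifies tw(G) ≤ 2. Conversely, {b, c, d} is a clique of size 3, and the vertices of any clique must share a bag in every tree decomposition; so some bag has ≥ 3 vertices and tw(G) ≥ 2. Hence tw(G) = 2 exactly.

Treewidth 2.
One such decomposition:
Bags: B1 = {a, b, c}  B2 = {b, c, d}
Tree: B1–B2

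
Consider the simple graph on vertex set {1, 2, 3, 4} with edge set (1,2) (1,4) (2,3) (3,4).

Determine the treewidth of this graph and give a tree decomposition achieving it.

Treewidth 2.
Bags: B1 = {1, 3, 4}  B2 = {1, 2, 3}
Tree: B1–B2

Each bag holds 3 vertices, so the decomposition has width 2, which upper-bounds the treewidth. Since 3–4–1–2–3 is a cycle in G, G is not acyclic. Forests are exactly the graphs of treewidth ≤ 1, so tw(G) ≥ 2. Therefore the treewidth is 2.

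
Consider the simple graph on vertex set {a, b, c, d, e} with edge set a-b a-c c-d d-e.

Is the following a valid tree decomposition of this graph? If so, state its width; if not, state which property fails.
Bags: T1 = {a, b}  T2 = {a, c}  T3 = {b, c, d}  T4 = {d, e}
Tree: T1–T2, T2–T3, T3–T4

A tree decomposition must satisfy three properties: every vertex lies in some bag; for every edge, both endpoints lie together in some bag; and for every vertex, the bags containing it form a connected subtree. Here bags containing vertex b are not connected in the tree, so the decomposition is invalid.

No — bags containing vertex b are not connected in the tree.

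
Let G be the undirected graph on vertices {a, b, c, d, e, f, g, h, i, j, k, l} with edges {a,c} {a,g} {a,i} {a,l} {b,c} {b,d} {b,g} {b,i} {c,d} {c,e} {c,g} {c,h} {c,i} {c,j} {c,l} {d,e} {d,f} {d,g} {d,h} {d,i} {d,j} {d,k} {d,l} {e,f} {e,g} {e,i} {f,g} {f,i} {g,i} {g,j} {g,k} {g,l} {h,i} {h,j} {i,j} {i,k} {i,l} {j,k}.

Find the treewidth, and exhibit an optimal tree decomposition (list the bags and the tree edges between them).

Treewidth 4.
One such decomposition:
Bags: B1 = {c, d, g, i, j}  B2 = {b, c, d, g, i}  B3 = {c, d, e, g, i}  B4 = {c, d, g, i, l}  B5 = {d, g, i, j, k}  B6 = {c, d, h, i, j}  B7 = {a, c, g, i, l}  B8 = {d, e, f, g, i}
Tree: B1–B2, B1–B3, B3–B4, B1–B5, B1–B6, B4–B7, B3–B8

Each bag holds 5 vertices, so the decomposition has width 4, which upper-bounds the treewidth. On the other hand G contains the 5-clique {c, d, g, i, j}. A clique must lie in a single bag of any decomposition, so no decomposition can have width below 4. Therefore the treewidth is 4.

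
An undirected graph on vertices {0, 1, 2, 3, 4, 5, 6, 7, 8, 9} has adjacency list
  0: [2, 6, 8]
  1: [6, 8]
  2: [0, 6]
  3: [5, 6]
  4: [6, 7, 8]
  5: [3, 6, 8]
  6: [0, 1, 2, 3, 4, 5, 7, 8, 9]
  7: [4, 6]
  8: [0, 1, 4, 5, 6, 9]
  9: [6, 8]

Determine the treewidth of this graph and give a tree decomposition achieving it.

Treewidth 2.
Bags: B1 = {5, 6, 8}  B2 = {1, 6, 8}  B3 = {0, 6, 8}  B4 = {3, 5, 6}  B5 = {4, 6, 8}  B6 = {4, 6, 7}  B7 = {0, 2, 6}  B8 = {6, 8, 9}
Tree: B1–B2, B2–B3, B1–B4, B3–B5, B5–B6, B3–B7, B5–B8

The largest bag has 3 vertices, giving width 2; this decomposition certifies tw(G) ≤ 2. Conversely, {0, 6, 8} is a clique of size 3, and the vertices of any clique must share a bag in every tree decomposition; so some bag has ≥ 3 vertices and tw(G) ≥ 2. Combining the bounds, tw(G) = 2.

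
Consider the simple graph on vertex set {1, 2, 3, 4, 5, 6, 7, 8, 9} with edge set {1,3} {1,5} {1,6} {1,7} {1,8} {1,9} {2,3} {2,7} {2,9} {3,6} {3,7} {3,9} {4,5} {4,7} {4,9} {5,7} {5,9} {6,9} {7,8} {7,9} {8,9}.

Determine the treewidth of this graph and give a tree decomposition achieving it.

Every bag has size at most 4, so the width is 4 − 1 = 3 and tw(G) ≤ 3. For the lower bound, the 4 vertices {1, 3, 6, 9} are pairwise adjacent, and any tree decomposition puts a clique entirely inside one bag — forcing width ≥ 3. Therefore the treewidth is 3.

Treewidth 3.
One such decomposition:
Bags: B1 = {2, 3, 7, 9}  B2 = {1, 3, 7, 9}  B3 = {1, 3, 6, 9}  B4 = {1, 5, 7, 9}  B5 = {4, 5, 7, 9}  B6 = {1, 7, 8, 9}
Tree: B1–B2, B2–B3, B2–B4, B4–B5, B2–B6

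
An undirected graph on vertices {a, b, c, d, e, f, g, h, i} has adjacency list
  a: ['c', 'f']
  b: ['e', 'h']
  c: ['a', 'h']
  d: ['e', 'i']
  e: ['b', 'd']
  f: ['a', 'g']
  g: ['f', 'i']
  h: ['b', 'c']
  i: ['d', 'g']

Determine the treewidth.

2

A width-2 tree decomposition is:
Bags: B1 = {b, c, h}  B2 = {b, c, e}  B3 = {c, d, e}  B4 = {c, d, i}  B5 = {c, g, i}  B6 = {c, f, g}  B7 = {a, c, f}
Tree: B1–B2, B2–B3, B3–B4, B4–B5, B5–B6, B6–B7
The largest bag has 3 vertices, giving width 2; this decomposition certifies tw(G) ≤ 2. Since c–h–b–e–d–i–g–f–a–c is a cycle in G, G is not acyclic. Forests are exactly the graphs of treewidth ≤ 1, so tw(G) ≥ 2. Therefore the treewidth is 2.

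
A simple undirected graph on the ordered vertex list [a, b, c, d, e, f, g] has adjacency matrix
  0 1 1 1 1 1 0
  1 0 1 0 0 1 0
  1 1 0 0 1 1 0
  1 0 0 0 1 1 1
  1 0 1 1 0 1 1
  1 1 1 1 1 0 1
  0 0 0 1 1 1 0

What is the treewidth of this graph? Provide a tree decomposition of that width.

Treewidth 3.
One optimal decomposition is:
Bags: B1 = {a, c, e, f}  B2 = {a, d, e, f}  B3 = {d, e, f, g}  B4 = {a, b, c, f}
Tree: B1–B2, B2–B3, B1–B4

The largest bag has 4 vertices, giving width 3; this decomposition certifies tw(G) ≤ 3. On the other hand G contains the 4-clique {d, e, f, g}. A clique must lie in a single bag of any decomposition, so no decomposition can have width below 3. Hence tw(G) = 3 exactly.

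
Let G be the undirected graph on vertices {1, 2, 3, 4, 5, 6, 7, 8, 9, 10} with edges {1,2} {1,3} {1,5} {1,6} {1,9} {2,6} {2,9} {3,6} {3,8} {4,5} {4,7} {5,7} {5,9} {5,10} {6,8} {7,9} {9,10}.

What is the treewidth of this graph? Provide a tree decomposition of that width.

The largest bag has 3 vertices, giving width 2; this decomposition certifies tw(G) ≤ 2. On the other hand G contains the 3-clique {1, 2, 9}. A clique must lie in a single bag of any decomposition, so no decomposition can have width below 2. The upper and lower bounds meet at 2, so that is the treewidth.

Treewidth 2.
One optimal decomposition is:
Bags: B1 = {1, 2, 9}  B2 = {1, 5, 9}  B3 = {1, 2, 6}  B4 = {5, 7, 9}  B5 = {4, 5, 7}  B6 = {1, 3, 6}  B7 = {3, 6, 8}  B8 = {5, 9, 10}
Tree: B1–B2, B1–B3, B2–B4, B4–B5, B3–B6, B6–B7, B2–B8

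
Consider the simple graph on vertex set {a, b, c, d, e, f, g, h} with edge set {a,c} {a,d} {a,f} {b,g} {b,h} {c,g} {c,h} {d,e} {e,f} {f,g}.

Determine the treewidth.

2

A width-2 tree decomposition is:
Bags: B1 = {b, g, h}  B2 = {c, g, h}  B3 = {c, f, g}  B4 = {a, c, f}  B5 = {a, e, f}  B6 = {a, d, e}
Tree: B1–B2, B2–B3, B3–B4, B4–B5, B5–B6
The largest bag has 3 vertices, giving width 2; this decomposition certifies tw(G) ≤ 2. For the lower bound, G contains the cycle b–h–c–g–b, so G is not a forest; only forests have treewidth ≤ 1, hence tw(G) ≥ 2. Hence tw(G) = 2 exactly.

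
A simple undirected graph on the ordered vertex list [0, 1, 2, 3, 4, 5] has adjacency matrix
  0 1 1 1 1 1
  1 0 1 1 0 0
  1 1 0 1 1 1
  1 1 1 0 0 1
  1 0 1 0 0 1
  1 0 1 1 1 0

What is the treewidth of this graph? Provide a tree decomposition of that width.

Treewidth 3.
One such decomposition:
Bags: B1 = {0, 1, 2, 3}  B2 = {0, 2, 3, 5}  B3 = {0, 2, 4, 5}
Tree: B1–B2, B2–B3

Each bag holds 4 vertices, so the decomposition has width 3, which upper-bounds the treewidth. For the lower bound, the 4 vertices {0, 1, 2, 3} are pairwise adjacent, and any tree decomposition puts a clique entirely inside one bag — forcing width ≥ 3. Hence tw(G) = 3 exactly.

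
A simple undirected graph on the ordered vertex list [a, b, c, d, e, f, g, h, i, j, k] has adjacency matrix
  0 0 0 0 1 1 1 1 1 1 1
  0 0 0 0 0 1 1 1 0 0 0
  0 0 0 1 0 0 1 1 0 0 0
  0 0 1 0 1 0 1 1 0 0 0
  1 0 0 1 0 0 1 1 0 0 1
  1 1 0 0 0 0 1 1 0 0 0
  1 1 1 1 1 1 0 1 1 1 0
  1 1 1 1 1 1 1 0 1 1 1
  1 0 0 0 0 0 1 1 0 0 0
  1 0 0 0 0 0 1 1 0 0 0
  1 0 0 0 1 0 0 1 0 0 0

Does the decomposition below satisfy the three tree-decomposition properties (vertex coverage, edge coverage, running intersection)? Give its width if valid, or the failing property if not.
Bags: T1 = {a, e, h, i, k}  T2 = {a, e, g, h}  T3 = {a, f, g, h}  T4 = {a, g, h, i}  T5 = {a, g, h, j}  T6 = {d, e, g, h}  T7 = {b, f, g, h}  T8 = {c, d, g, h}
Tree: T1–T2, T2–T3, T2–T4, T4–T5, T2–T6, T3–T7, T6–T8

A tree decomposition must satisfy three properties: every vertex lies in some bag; for every edge, both endpoints lie together in some bag; and for every vertex, the bags containing it form a connected subtree. Here bags containing vertex i are not connected in the tree, so the decomposition is invalid.

No — bags containing vertex i are not connected in the tree.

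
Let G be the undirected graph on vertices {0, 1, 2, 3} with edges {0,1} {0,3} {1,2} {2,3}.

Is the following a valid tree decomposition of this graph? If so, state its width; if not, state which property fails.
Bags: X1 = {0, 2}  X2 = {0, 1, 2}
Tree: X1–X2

A tree decomposition must satisfy three properties: every vertex lies in some bag; for every edge, both endpoints lie together in some bag; and for every vertex, the bags containing it form a connected subtree. Here vertex 3 appears in no bag, so the decomposition is invalid.

No — vertex 3 appears in no bag.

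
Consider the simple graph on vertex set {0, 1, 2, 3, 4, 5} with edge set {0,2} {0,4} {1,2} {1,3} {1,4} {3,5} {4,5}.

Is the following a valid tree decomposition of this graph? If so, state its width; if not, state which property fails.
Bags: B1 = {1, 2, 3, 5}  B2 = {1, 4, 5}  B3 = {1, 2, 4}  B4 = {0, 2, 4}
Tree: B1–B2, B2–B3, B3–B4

No — bags containing vertex 2 are not connected in the tree.

A tree decomposition must satisfy three properties: every vertex lies in some bag; for every edge, both endpoints lie together in some bag; and for every vertex, the bags containing it form a connected subtree. Here bags containing vertex 2 are not connected in the tree, so the decomposition is invalid.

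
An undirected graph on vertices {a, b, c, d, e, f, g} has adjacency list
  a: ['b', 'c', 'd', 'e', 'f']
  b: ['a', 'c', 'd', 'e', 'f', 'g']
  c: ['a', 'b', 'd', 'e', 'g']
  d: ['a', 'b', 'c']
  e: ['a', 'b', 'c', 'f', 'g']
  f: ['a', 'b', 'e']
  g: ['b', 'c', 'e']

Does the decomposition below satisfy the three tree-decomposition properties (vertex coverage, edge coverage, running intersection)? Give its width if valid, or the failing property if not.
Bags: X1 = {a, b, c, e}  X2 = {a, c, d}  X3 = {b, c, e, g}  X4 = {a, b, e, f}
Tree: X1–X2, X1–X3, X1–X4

A tree decomposition must satisfy three properties: every vertex lies in some bag; for every edge, both endpoints lie together in some bag; and for every vertex, the bags containing it form a connected subtree. Here edge (b,d) lies in no bag, so the decomposition is invalid.

No — edge (b,d) lies in no bag.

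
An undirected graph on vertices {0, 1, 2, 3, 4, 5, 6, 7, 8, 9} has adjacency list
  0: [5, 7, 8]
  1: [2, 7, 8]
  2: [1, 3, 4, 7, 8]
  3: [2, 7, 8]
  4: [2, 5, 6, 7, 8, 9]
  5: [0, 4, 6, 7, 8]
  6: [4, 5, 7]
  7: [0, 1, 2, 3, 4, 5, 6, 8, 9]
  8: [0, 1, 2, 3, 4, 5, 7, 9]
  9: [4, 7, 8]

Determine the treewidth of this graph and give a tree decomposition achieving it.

Each bag holds 4 vertices, so the decomposition has width 3, which upper-bounds the treewidth. Conversely, {0, 5, 7, 8} is a clique of size 4, and the vertices of any clique must share a bag in every tree decomposition; so some bag has ≥ 4 vertices and tw(G) ≥ 3. The upper and lower bounds meet at 3, so that is the treewidth.

Treewidth 3.
One optimal decomposition is:
Bags: B1 = {4, 5, 7, 8}  B2 = {2, 4, 7, 8}  B3 = {0, 5, 7, 8}  B4 = {2, 3, 7, 8}  B5 = {4, 5, 6, 7}  B6 = {1, 2, 7, 8}  B7 = {4, 7, 8, 9}
Tree: B1–B2, B1–B3, B2–B4, B1–B5, B2–B6, B2–B7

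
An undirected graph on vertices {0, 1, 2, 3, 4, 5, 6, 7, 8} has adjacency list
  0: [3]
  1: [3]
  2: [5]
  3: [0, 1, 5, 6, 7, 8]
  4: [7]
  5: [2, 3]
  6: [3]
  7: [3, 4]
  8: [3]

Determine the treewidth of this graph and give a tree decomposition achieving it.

Treewidth 1.
Bags: B1 = {3, 8}  B2 = {3, 5}  B3 = {3, 7}  B4 = {3, 6}  B5 = {2, 5}  B6 = {1, 3}  B7 = {0, 3}  B8 = {4, 7}
Tree: B1–B2, B2–B3, B2–B4, B2–B5, B2–B6, B3–B7, B3–B8

Each bag holds 2 vertices, so the decomposition has width 1, which upper-bounds the treewidth. G has an edge, so its treewidth is at least 1. Hence tw(G) = 1 exactly.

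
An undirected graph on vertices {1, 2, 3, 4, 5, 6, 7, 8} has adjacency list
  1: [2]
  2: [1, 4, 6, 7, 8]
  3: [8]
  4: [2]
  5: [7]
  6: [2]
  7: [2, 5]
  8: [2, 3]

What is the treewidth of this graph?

1

A width-1 tree decomposition is:
Bags: B1 = {2, 7}  B2 = {2, 6}  B3 = {2, 8}  B4 = {5, 7}  B5 = {3, 8}  B6 = {1, 2}  B7 = {2, 4}
Tree: B1–B2, B2–B3, B1–B4, B3–B5, B2–B6, B6–B7
The largest bag has 2 vertices, giving width 1; this decomposition certifies tw(G) ≤ 1. Any graph with an edge has treewidth ≥ 1, and G has the edge 7–2. The upper and lower bounds meet at 1, so that is the treewidth.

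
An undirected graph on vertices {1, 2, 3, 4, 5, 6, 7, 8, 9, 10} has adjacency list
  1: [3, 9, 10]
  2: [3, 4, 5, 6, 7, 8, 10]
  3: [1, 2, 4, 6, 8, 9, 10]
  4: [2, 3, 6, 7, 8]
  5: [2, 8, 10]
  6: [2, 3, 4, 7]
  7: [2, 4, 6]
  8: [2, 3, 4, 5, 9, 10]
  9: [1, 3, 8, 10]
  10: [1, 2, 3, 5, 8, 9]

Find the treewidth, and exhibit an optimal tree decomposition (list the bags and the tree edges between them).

Each bag holds 4 vertices, so the decomposition has width 3, which upper-bounds the treewidth. Conversely, {1, 3, 9, 10} is a clique of size 4, and the vertices of any clique must share a bag in every tree decomposition; so some bag has ≥ 4 vertices and tw(G) ≥ 3. The upper and lower bounds meet at 3, so that is the treewidth.

Treewidth 3.
Bags: B1 = {2, 3, 4, 8}  B2 = {2, 3, 8, 10}  B3 = {2, 3, 4, 6}  B4 = {2, 5, 8, 10}  B5 = {3, 8, 9, 10}  B6 = {1, 3, 9, 10}  B7 = {2, 4, 6, 7}
Tree: B1–B2, B1–B3, B2–B4, B2–B5, B5–B6, B3–B7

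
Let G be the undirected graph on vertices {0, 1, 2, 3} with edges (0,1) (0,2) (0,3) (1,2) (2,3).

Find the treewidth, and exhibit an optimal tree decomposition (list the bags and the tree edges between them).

Treewidth 2.
One optimal decomposition is:
Bags: B1 = {0, 1, 2}  B2 = {0, 2, 3}
Tree: B1–B2

The largest bag has 3 vertices, giving width 2; this decomposition certifies tw(G) ≤ 2. For the lower bound, the 3 vertices {0, 1, 2} are pairwise adjacent, and any tree decomposition puts a clique entirely inside one bag — forcing width ≥ 2. Combining the bounds, tw(G) = 2.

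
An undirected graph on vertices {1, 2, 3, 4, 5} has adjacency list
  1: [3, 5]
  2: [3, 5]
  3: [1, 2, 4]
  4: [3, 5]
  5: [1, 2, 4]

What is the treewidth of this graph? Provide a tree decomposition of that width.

Each bag holds 3 vertices, so the decomposition has width 2, which upper-bounds the treewidth. Since 1–5–4–3–1 is a cycle in G, G is not acyclic. Forests are exactly the graphs of treewidth ≤ 1, so tw(G) ≥ 2. Combining the bounds, tw(G) = 2.

Treewidth 2.
One such decomposition:
Bags: B1 = {1, 3, 5}  B2 = {3, 4, 5}  B3 = {2, 3, 5}
Tree: B1–B2, B2–B3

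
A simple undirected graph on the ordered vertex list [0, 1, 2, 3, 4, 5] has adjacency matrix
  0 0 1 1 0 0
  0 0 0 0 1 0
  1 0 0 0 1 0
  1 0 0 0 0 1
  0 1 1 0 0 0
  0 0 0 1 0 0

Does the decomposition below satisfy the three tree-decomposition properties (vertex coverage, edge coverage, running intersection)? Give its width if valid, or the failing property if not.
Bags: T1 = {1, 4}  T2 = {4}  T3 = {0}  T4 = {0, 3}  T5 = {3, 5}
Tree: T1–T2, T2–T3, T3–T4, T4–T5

A tree decomposition must satisfy three properties: every vertex lies in some bag; for every edge, both endpoints lie together in some bag; and for every vertex, the bags containing it form a connected subtree. Here vertex 2 appears in no bag, so the decomposition is invalid.

No — vertex 2 appears in no bag.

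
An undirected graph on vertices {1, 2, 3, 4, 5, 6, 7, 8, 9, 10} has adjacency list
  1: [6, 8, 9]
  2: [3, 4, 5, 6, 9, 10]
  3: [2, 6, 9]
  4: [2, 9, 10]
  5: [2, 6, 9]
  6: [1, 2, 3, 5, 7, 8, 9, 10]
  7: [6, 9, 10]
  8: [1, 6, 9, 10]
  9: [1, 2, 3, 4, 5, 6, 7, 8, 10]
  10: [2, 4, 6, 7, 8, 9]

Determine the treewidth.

3

A width-3 tree decomposition is:
Bags: B1 = {6, 8, 9, 10}  B2 = {2, 6, 9, 10}  B3 = {6, 7, 9, 10}  B4 = {2, 4, 9, 10}  B5 = {2, 5, 6, 9}  B6 = {2, 3, 6, 9}  B7 = {1, 6, 8, 9}
Tree: B1–B2, B1–B3, B2–B4, B2–B5, B5–B6, B1–B7
Every bag has size at most 4, so the width is 4 − 1 = 3 and tw(G) ≤ 3. On the other hand G contains the 4-clique {2, 4, 9, 10}. A clique must lie in a single bag of any decomposition, so no decomposition can have width below 3. Combining the bounds, tw(G) = 3.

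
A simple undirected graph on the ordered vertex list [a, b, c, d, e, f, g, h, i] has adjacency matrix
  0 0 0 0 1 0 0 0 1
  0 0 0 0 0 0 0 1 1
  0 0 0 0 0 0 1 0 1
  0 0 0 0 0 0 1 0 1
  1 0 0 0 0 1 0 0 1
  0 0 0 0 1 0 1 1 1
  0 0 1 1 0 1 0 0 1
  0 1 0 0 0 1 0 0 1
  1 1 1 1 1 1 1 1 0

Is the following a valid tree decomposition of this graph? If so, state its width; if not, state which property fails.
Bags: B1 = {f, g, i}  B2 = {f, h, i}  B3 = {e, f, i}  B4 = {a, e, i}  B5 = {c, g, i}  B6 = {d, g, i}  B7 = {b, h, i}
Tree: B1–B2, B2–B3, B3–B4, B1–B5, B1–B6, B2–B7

Yes; width 2.

Every vertex of G appears in some bag (union = {a, b, c, d, e, f, g, h, i}); every edge is covered by a bag; and for each vertex v the set of bags containing v is connected in the bag tree. The decomposition is therefore valid. The largest bag has 3 vertices, so the width is 2.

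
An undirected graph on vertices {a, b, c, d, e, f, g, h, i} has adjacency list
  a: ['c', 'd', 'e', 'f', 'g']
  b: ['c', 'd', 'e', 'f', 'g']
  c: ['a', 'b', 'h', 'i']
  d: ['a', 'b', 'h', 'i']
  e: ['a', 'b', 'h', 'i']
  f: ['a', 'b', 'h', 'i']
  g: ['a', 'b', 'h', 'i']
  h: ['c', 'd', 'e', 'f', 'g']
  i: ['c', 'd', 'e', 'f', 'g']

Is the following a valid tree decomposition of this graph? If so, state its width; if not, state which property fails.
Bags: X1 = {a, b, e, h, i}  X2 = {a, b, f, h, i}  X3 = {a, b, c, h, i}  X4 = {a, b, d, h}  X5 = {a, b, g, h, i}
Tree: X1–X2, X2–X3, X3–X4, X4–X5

A tree decomposition must satisfy three properties: every vertex lies in some bag; for every edge, both endpoints lie together in some bag; and for every vertex, the bags containing it form a connected subtree. Here edge (i,d) lies in no bag, so the decomposition is invalid.

No — edge (i,d) lies in no bag.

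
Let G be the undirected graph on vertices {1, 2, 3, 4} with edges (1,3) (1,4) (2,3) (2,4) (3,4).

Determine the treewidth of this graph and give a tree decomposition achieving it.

The largest bag has 3 vertices, giving width 2; this decomposition certifies tw(G) ≤ 2. Conversely, {1, 3, 4} is a clique of size 3, and the vertices of any clique must share a bag in every tree decomposition; so some bag has ≥ 3 vertices and tw(G) ≥ 2. Combining the bounds, tw(G) = 2.

Treewidth 2.
One optimal decomposition is:
Bags: B1 = {2, 3, 4}  B2 = {1, 3, 4}
Tree: B1–B2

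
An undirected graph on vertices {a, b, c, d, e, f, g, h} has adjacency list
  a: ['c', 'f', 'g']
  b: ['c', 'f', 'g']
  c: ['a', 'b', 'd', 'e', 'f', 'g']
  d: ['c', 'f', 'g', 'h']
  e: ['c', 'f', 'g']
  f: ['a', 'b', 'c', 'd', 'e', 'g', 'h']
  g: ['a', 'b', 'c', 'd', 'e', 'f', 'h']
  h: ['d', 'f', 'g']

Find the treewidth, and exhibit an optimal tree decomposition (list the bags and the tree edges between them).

Each bag holds 4 vertices, so the decomposition has width 3, which upper-bounds the treewidth. For the lower bound, the 4 vertices {d, f, g, h} are pairwise adjacent, and any tree decomposition puts a clique entirely inside one bag — forcing width ≥ 3. Combining the bounds, tw(G) = 3.

Treewidth 3.
One such decomposition:
Bags: B1 = {c, d, f, g}  B2 = {d, f, g, h}  B3 = {c, e, f, g}  B4 = {b, c, f, g}  B5 = {a, c, f, g}
Tree: B1–B2, B1–B3, B1–B4, B4–B5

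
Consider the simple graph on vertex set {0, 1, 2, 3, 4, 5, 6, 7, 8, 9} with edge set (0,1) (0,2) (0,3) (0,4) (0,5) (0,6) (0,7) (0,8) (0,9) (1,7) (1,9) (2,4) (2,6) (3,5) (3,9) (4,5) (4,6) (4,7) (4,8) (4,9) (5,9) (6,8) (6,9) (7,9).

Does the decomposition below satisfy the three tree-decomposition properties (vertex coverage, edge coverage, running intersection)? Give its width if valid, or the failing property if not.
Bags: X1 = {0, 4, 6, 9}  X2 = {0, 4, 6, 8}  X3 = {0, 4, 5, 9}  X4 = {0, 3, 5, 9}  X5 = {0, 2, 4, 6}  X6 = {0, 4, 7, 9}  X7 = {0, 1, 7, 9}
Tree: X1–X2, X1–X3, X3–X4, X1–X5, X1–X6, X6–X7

Vertex coverage: the bags together contain {0, 1, 2, 3, 4, 5, 6, 7, 8, 9}, the full vertex set. Edge coverage: each edge of G has both endpoints in at least one bag. Running intersection: for every vertex, the bags containing it form a connected subtree. All three properties hold, so this is a valid tree decomposition of width max|bag| − 1 = 3, and hence tw(G) ≤ 3.

Yes; width 3.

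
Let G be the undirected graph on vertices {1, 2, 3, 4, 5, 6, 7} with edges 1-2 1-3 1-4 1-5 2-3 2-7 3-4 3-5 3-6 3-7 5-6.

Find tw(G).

2

A width-2 tree decomposition is:
Bags: B1 = {1, 2, 3}  B2 = {1, 3, 5}  B3 = {2, 3, 7}  B4 = {1, 3, 4}  B5 = {3, 5, 6}
Tree: B1–B2, B1–B3, B1–B4, B2–B5
The largest bag has 3 vertices, giving width 2; this decomposition certifies tw(G) ≤ 2. On the other hand G contains the 3-clique {1, 2, 3}. A clique must lie in a single bag of any decomposition, so no decomposition can have width below 2. Therefore the treewidth is 2.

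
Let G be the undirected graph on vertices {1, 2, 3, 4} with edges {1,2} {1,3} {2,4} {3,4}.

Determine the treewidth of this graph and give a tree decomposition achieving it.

Each bag holds 3 vertices, so the decomposition has width 2, which upper-bounds the treewidth. Since 1–2–4–3–1 is a cycle in G, G is not acyclic. Forests are exactly the graphs of treewidth ≤ 1, so tw(G) ≥ 2. The upper and lower bounds meet at 2, so that is the treewidth.

Treewidth 2.
One such decomposition:
Bags: B1 = {1, 2, 4}  B2 = {1, 3, 4}
Tree: B1–B2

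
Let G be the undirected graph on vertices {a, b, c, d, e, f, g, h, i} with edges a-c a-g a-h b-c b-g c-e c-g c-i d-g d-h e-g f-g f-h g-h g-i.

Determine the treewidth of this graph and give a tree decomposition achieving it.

Each bag holds 3 vertices, so the decomposition has width 2, which upper-bounds the treewidth. On the other hand G contains the 3-clique {d, g, h}. A clique must lie in a single bag of any decomposition, so no decomposition can have width below 2. Hence tw(G) = 2 exactly.

Treewidth 2.
Bags: B1 = {f, g, h}  B2 = {a, g, h}  B3 = {a, c, g}  B4 = {c, g, i}  B5 = {b, c, g}  B6 = {c, e, g}  B7 = {d, g, h}
Tree: B1–B2, B2–B3, B3–B4, B3–B5, B3–B6, B1–B7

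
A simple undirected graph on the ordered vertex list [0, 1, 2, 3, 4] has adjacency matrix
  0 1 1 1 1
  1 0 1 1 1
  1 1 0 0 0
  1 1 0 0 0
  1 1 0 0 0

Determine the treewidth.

A width-2 tree decomposition is:
Bags: B1 = {0, 1, 2}  B2 = {0, 1, 4}  B3 = {0, 1, 3}
Tree: B1–B2, B1–B3
Each bag holds 3 vertices, so the decomposition has width 2, which upper-bounds the treewidth. Conversely, {0, 1, 2} is a clique of size 3, and the vertices of any clique must share a bag in every tree decomposition; so some bag has ≥ 3 vertices and tw(G) ≥ 2. Hence tw(G) = 2 exactly.

2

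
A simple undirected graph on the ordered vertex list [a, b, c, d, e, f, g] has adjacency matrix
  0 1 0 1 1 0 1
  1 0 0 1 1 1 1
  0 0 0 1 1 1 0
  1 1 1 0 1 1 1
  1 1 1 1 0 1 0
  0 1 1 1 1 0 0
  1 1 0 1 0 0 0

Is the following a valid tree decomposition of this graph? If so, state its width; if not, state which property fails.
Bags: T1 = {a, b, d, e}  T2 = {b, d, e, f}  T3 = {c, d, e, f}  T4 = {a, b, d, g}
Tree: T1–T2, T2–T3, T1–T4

Yes; width 3.

Vertex coverage: the bags together contain {a, b, c, d, e, f, g}, the full vertex set. Edge coverage: each edge of G has both endpoints in at least one bag. Running intersection: for every vertex, the bags containing it form a connected subtree. All three properties hold, so this is a valid tree decomposition of width max|bag| − 1 = 3, and hence tw(G) ≤ 3.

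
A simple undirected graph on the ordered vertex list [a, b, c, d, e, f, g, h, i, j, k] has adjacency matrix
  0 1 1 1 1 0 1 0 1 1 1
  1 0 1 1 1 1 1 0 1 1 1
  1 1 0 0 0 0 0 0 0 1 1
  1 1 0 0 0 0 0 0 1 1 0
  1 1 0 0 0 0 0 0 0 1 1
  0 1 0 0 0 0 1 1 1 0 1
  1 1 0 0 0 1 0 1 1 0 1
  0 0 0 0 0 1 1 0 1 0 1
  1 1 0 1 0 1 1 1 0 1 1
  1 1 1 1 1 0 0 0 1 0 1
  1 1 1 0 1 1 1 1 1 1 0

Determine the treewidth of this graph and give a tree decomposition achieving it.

Treewidth 4.
Bags: B1 = {a, b, g, i, k}  B2 = {a, b, i, j, k}  B3 = {b, f, g, i, k}  B4 = {a, b, c, j, k}  B5 = {a, b, e, j, k}  B6 = {f, g, h, i, k}  B7 = {a, b, d, i, j}
Tree: B1–B2, B1–B3, B2–B4, B2–B5, B3–B6, B2–B7

The largest bag has 5 vertices, giving width 4; this decomposition certifies tw(G) ≤ 4. Conversely, {a, b, d, i, j} is a clique of size 5, and the vertices of any clique must share a bag in every tree decomposition; so some bag has ≥ 5 vertices and tw(G) ≥ 4. The upper and lower bounds meet at 4, so that is the treewidth.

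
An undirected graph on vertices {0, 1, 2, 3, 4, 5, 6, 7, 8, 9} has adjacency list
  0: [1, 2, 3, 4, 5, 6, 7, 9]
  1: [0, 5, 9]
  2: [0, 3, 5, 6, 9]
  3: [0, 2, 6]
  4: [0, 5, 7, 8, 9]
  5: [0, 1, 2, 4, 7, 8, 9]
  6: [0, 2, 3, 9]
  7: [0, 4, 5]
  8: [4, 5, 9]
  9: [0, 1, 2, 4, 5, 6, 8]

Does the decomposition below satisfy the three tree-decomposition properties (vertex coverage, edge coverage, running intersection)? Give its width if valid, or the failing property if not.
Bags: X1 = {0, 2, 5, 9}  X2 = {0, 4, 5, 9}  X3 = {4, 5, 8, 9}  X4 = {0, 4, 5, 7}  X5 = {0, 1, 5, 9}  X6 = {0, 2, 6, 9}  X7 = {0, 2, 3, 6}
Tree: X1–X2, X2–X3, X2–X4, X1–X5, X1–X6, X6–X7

Checking the three conditions: (i) the bags cover all of {0, 1, 2, 3, 4, 5, 6, 7, 8, 9}; (ii) for each edge, some bag contains both endpoints; (iii) the bags containing any fixed vertex form a subtree. All hold, so the decomposition is valid with width 4 − 1 = 3.

Yes; width 3.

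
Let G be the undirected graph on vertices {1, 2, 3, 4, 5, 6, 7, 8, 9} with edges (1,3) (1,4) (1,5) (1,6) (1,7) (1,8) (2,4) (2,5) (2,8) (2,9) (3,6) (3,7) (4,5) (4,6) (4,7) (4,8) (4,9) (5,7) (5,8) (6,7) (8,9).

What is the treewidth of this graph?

3

A width-3 tree decomposition is:
Bags: B1 = {1, 4, 5, 8}  B2 = {1, 4, 5, 7}  B3 = {2, 4, 5, 8}  B4 = {1, 4, 6, 7}  B5 = {2, 4, 8, 9}  B6 = {1, 3, 6, 7}
Tree: B1–B2, B1–B3, B2–B4, B3–B5, B4–B6
Each bag holds 4 vertices, so the decomposition has width 3, which upper-bounds the treewidth. For the lower bound, the 4 vertices {1, 3, 6, 7} are pairwise adjacent, and any tree decomposition puts a clique entirely inside one bag — forcing width ≥ 3. Combining the bounds, tw(G) = 3.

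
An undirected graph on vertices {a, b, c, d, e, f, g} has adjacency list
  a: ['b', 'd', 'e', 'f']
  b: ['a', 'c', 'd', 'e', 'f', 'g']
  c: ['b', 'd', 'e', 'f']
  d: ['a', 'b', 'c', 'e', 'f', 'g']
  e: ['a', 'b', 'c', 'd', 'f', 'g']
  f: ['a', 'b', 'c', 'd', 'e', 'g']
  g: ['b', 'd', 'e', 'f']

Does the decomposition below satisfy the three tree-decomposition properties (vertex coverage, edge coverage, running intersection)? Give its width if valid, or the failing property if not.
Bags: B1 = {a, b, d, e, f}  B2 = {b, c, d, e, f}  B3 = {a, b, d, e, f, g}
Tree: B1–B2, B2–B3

No — bags containing vertex a are not connected in the tree.

A tree decomposition must satisfy three properties: every vertex lies in some bag; for every edge, both endpoints lie together in some bag; and for every vertex, the bags containing it form a connected subtree. Here bags containing vertex a are not connected in the tree, so the decomposition is invalid.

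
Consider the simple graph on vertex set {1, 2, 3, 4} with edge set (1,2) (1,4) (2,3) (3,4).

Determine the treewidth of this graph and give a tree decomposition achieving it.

Treewidth 2.
Bags: B1 = {1, 2, 3}  B2 = {1, 3, 4}
Tree: B1–B2

Each bag holds 3 vertices, so the decomposition has width 2, which upper-bounds the treewidth. Since 3–2–1–4–3 is a cycle in G, G is not acyclic. Forests are exactly the graphs of treewidth ≤ 1, so tw(G) ≥ 2. The upper and lower bounds meet at 2, so that is the treewidth.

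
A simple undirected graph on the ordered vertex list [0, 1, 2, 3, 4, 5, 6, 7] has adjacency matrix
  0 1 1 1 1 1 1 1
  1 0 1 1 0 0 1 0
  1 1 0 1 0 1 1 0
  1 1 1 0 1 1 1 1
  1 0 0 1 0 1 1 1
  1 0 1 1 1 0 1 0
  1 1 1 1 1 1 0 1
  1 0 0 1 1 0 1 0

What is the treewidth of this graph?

A width-4 tree decomposition is:
Bags: B1 = {0, 3, 4, 6, 7}  B2 = {0, 3, 4, 5, 6}  B3 = {0, 2, 3, 5, 6}  B4 = {0, 1, 2, 3, 6}
Tree: B1–B2, B2–B3, B3–B4
The largest bag has 5 vertices, giving width 4; this decomposition certifies tw(G) ≤ 4. On the other hand G contains the 5-clique {0, 1, 2, 3, 6}. A clique must lie in a single bag of any decomposition, so no decomposition can have width below 4. Hence tw(G) = 4 exactly.

4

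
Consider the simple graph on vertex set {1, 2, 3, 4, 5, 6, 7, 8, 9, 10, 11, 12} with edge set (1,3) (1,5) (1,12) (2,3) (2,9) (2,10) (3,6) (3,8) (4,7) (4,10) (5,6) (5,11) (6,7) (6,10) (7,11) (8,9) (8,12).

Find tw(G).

A width-3 tree decomposition is:
Bags: B1 = {4, 7, 10, 11}  B2 = {6, 7, 10, 11}  B3 = {5, 6, 10, 11}  B4 = {2, 5, 6, 10}  B5 = {2, 3, 5, 6}  B6 = {1, 2, 3, 5}  B7 = {1, 2, 3, 9}  B8 = {1, 3, 8, 9}  B9 = {1, 8, 9, 12}
Tree: B1–B2, B2–B3, B3–B4, B4–B5, B5–B6, B6–B7, B7–B8, B8–B9
Every bag has size at most 4, so the width is 4 − 1 = 3 and tw(G) ≤ 3. For the lower bound: the 4 vertex sets {4,7,11}, {10}, {6}, {1,2,3,5} are disjoint, each induces a connected subgraph, and every pair is joined by at least one edge of G. Contracting each set to a single vertex therefore yields K_{4} as a minor, and since treewidth is minor-monotone, tw(G) ≥ tw(K_{4}) = 3. Hence tw(G) = 3 exactly.

3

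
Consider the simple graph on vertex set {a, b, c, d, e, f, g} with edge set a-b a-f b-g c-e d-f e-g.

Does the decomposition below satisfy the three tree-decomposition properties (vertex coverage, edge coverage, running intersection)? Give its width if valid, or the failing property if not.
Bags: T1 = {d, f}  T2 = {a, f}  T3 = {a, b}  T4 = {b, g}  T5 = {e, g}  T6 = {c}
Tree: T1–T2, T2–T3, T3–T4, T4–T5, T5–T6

A tree decomposition must satisfy three properties: every vertex lies in some bag; for every edge, both endpoints lie together in some bag; and for every vertex, the bags containing it form a connected subtree. Here edge (e,c) lies in no bag, so the decomposition is invalid.

No — edge (e,c) lies in no bag.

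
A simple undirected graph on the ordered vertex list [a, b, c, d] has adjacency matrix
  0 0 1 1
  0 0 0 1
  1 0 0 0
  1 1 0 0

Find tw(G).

1

A width-1 tree decomposition is:
Bags: B1 = {a, d}  B2 = {b, d}  B3 = {a, c}
Tree: B1–B2, B1–B3
The largest bag has 2 vertices, giving width 1; this decomposition certifies tw(G) ≤ 1. Since G has at least one edge (e.g. a–d), it is not an edgeless graph, so tw(G) ≥ 1. Hence tw(G) = 1 exactly.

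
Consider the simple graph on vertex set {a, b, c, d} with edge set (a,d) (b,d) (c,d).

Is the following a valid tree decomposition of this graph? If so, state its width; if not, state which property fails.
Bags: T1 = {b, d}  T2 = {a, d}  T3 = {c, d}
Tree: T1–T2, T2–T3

Yes; width 1.

Checking the three conditions: (i) the bags cover all of {a, b, c, d}; (ii) for each edge, some bag contains both endpoints; (iii) the bags containing any fixed vertex form a subtree. All hold, so the decomposition is valid with width 2 − 1 = 1.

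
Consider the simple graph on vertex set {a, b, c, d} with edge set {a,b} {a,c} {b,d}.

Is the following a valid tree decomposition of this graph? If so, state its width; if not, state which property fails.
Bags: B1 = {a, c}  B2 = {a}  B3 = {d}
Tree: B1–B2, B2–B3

A tree decomposition must satisfy three properties: every vertex lies in some bag; for every edge, both endpoints lie together in some bag; and for every vertex, the bags containing it form a connected subtree. Here vertex b appears in no bag, so the decomposition is invalid.

No — vertex b appears in no bag.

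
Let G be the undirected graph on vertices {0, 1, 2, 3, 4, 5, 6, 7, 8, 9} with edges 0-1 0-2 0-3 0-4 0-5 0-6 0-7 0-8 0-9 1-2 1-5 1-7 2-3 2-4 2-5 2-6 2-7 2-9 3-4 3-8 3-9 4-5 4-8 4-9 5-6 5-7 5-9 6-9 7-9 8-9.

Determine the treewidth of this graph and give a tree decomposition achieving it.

Each bag holds 5 vertices, so the decomposition has width 4, which upper-bounds the treewidth. Conversely, {0, 3, 4, 8, 9} is a clique of size 5, and the vertices of any clique must share a bag in every tree decomposition; so some bag has ≥ 5 vertices and tw(G) ≥ 4. Combining the bounds, tw(G) = 4.

Treewidth 4.
Bags: B1 = {0, 2, 4, 5, 9}  B2 = {0, 2, 5, 7, 9}  B3 = {0, 2, 5, 6, 9}  B4 = {0, 2, 3, 4, 9}  B5 = {0, 3, 4, 8, 9}  B6 = {0, 1, 2, 5, 7}
Tree: B1–B2, B2–B3, B1–B4, B4–B5, B2–B6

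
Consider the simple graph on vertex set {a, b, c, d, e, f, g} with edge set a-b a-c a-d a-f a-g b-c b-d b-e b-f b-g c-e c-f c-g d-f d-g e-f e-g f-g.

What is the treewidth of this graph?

A width-4 tree decomposition is:
Bags: B1 = {b, c, e, f, g}  B2 = {a, b, c, f, g}  B3 = {a, b, d, f, g}
Tree: B1–B2, B2–B3
Every bag has size at most 5, so the width is 5 − 1 = 4 and tw(G) ≤ 4. For the lower bound, the 5 vertices {a, b, d, f, g} are pairwise adjacent, and any tree decomposition puts a clique entirely inside one bag — forcing width ≥ 4. Hence tw(G) = 4 exactly.

4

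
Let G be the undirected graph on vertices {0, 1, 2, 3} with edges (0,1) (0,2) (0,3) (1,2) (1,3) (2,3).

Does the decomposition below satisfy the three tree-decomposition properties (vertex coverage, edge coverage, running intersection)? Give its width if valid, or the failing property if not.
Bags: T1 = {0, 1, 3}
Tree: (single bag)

A tree decomposition must satisfy three properties: every vertex lies in some bag; for every edge, both endpoints lie together in some bag; and for every vertex, the bags containing it form a connected subtree. Here vertex 2 appears in no bag, so the decomposition is invalid.

No — vertex 2 appears in no bag.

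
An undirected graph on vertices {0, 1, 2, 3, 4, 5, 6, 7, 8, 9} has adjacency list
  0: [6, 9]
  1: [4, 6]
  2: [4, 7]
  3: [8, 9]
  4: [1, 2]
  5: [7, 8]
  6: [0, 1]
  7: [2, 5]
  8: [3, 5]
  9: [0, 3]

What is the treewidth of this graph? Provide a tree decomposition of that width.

Every bag has size at most 3, so the width is 3 − 1 = 2 and tw(G) ≤ 2. The edges 1–4–2–7–5–8–3–9–0–6–1 form a cycle, so G is not a tree and its treewidth is at least 2. The upper and lower bounds meet at 2, so that is the treewidth.

Treewidth 2.
Bags: B1 = {1, 2, 4}  B2 = {1, 2, 7}  B3 = {1, 5, 7}  B4 = {1, 5, 8}  B5 = {1, 3, 8}  B6 = {1, 3, 9}  B7 = {0, 1, 9}  B8 = {0, 1, 6}
Tree: B1–B2, B2–B3, B3–B4, B4–B5, B5–B6, B6–B7, B7–B8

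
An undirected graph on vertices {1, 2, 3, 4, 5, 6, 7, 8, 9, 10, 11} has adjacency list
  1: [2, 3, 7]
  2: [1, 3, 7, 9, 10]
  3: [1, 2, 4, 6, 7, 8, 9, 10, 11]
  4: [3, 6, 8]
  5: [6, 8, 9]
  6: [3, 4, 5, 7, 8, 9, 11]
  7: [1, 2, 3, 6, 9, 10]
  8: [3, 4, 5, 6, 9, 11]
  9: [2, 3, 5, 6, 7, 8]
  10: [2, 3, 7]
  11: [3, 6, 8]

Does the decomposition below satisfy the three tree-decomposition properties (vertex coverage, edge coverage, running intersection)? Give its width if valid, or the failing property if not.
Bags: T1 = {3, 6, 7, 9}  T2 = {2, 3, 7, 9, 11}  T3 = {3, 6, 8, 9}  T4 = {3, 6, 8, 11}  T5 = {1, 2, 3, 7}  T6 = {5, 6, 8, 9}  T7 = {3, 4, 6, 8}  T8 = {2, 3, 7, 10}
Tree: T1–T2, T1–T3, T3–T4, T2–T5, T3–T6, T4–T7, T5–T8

No — bags containing vertex 11 are not connected in the tree.

A tree decomposition must satisfy three properties: every vertex lies in some bag; for every edge, both endpoints lie together in some bag; and for every vertex, the bags containing it form a connected subtree. Here bags containing vertex 11 are not connected in the tree, so the decomposition is invalid.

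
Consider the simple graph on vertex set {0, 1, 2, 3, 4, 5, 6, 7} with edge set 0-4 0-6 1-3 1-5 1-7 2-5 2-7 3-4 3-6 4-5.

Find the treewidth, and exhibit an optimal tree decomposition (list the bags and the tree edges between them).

Every bag has size at most 3, so the width is 3 − 1 = 2 and tw(G) ≤ 2. The edges 6–0–4–3–6 form a cycle, so G is not a tree and its treewidth is at least 2. Hence tw(G) = 2 exactly.

Treewidth 2.
Bags: B1 = {0, 3, 6}  B2 = {0, 3, 4}  B3 = {1, 3, 4}  B4 = {1, 4, 5}  B5 = {1, 5, 7}  B6 = {2, 5, 7}
Tree: B1–B2, B2–B3, B3–B4, B4–B5, B5–B6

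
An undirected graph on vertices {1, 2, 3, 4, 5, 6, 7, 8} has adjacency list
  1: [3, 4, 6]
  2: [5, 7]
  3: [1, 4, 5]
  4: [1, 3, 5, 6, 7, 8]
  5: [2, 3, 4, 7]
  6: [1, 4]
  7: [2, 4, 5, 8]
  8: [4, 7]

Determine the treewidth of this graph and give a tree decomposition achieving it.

Every bag has size at most 3, so the width is 3 − 1 = 2 and tw(G) ≤ 2. On the other hand G contains the 3-clique {2, 5, 7}. A clique must lie in a single bag of any decomposition, so no decomposition can have width below 2. Therefore the treewidth is 2.

Treewidth 2.
One such decomposition:
Bags: B1 = {2, 5, 7}  B2 = {4, 5, 7}  B3 = {3, 4, 5}  B4 = {1, 3, 4}  B5 = {1, 4, 6}  B6 = {4, 7, 8}
Tree: B1–B2, B2–B3, B3–B4, B4–B5, B2–B6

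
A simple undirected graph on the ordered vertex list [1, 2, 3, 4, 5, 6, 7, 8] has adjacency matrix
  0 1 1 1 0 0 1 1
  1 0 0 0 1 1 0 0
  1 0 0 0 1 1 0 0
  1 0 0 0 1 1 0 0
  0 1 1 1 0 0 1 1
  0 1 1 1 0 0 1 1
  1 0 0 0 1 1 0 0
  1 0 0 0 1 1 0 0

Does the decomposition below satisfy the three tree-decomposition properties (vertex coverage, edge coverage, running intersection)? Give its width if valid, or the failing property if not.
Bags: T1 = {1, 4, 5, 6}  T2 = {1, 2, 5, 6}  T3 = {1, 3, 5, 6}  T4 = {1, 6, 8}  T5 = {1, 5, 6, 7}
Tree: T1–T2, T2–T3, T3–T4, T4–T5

A tree decomposition must satisfy three properties: every vertex lies in some bag; for every edge, both endpoints lie together in some bag; and for every vertex, the bags containing it form a connected subtree. Here edge (5,8) lies in no bag, so the decomposition is invalid.

No — edge (5,8) lies in no bag.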